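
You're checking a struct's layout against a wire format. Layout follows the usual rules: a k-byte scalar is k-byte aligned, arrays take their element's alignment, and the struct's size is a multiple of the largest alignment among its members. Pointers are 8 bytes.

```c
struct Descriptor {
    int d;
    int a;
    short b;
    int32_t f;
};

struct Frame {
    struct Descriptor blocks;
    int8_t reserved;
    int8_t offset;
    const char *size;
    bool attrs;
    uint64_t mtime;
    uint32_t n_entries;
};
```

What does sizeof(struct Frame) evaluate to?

56

Descriptor: 0..4  d  (4B, 4-aligned); 4..8  a  (4B, 4-aligned); 8..10  b  (2B, 2-aligned); 10..12  -- padding (2B); 12..16  f  (4B, 4-aligned); sizeof = 16, alignof = 4
0..16  blocks  (16B, 4-aligned)
16..17  reserved  (1B, 1-aligned)
17..18  offset  (1B, 1-aligned)
18..24  -- padding (6B)
24..32  size  (8B, 8-aligned)
32..33  attrs  (1B, 1-aligned)
33..40  -- padding (7B)
40..48  mtime  (8B, 8-aligned)
48..52  n_entries  (4B, 4-aligned)
52..56  -- tail padding (4B)
sizeof = 56, alignof = 8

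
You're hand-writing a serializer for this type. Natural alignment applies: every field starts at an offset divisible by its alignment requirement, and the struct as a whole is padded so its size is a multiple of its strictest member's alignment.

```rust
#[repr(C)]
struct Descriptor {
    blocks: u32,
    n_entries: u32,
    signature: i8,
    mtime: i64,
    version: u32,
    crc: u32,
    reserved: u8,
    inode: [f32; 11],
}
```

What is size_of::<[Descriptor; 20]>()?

blocks at 0 (size 4, align 4) → ends 4
n_entries at 4 (size 4, align 4) → ends 8
signature at 8 (size 1, align 1) → ends 9
pad 7 to align 8 for mtime
mtime at 16 (size 8, align 8) → ends 24
version at 24 (size 4, align 4) → ends 28
crc at 28 (size 4, align 4) → ends 32
reserved at 32 (size 1, align 1) → ends 33
pad 3 to align 4 for inode
inode at 36 (size 44, align 4) → ends 80
total 80 bytes, alignment 8
array of 20: 20 × 80 = 1600

1600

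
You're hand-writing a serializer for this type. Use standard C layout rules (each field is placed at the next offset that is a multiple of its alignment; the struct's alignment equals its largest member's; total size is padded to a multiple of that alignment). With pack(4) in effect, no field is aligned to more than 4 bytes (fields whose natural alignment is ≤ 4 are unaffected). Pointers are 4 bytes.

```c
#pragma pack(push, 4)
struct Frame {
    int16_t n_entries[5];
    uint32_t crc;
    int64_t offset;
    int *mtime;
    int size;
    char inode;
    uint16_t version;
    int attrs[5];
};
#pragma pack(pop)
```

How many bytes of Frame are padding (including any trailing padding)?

n_entries at 0 (size 10, align 2) → ends 10
pad 2 to align 4 for crc
crc at 12 (size 4, align 4) → ends 16
offset at 16 (size 8, align 4) → ends 24
mtime at 24 (size 4, align 4) → ends 28
size at 28 (size 4, align 4) → ends 32
inode at 32 (size 1, align 1) → ends 33
pad 1 to align 2 for version
version at 34 (size 2, align 2) → ends 36
attrs at 36 (size 20, align 4) → ends 56
total 56 bytes, alignment 4
data bytes 53, size 56 → padding 3

3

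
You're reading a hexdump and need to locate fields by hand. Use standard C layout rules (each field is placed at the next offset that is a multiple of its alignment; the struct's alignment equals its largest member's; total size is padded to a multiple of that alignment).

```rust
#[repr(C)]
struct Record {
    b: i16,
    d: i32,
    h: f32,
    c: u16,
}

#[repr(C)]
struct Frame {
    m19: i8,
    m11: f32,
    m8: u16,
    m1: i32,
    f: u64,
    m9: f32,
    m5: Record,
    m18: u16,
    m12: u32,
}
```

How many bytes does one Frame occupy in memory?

56 bytes

Record: 0..2  b  (2B, 2-aligned); 2..4  -- padding (2B); 4..8  d  (4B, 4-aligned); 8..12  h  (4B, 4-aligned); 12..14  c  (2B, 2-aligned); 14..16  -- tail padding (2B); sizeof = 16, alignof = 4
0..1  m19  (1B, 1-aligned)
1..4  -- padding (3B)
4..8  m11  (4B, 4-aligned)
8..10  m8  (2B, 2-aligned)
10..12  -- padding (2B)
12..16  m1  (4B, 4-aligned)
16..24  f  (8B, 8-aligned)
24..28  m9  (4B, 4-aligned)
28..44  m5  (16B, 4-aligned)
44..46  m18  (2B, 2-aligned)
46..48  -- padding (2B)
48..52  m12  (4B, 4-aligned)
52..56  -- tail padding (4B)
sizeof = 56, alignof = 8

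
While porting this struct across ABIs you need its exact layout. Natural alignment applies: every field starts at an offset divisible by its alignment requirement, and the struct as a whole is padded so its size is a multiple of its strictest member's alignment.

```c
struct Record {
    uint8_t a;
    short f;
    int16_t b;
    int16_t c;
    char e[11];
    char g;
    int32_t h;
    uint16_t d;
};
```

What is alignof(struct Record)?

member alignments: a=1, f=2, b=2, c=2, e=1, g=1, h=4, d=2
max = 4

4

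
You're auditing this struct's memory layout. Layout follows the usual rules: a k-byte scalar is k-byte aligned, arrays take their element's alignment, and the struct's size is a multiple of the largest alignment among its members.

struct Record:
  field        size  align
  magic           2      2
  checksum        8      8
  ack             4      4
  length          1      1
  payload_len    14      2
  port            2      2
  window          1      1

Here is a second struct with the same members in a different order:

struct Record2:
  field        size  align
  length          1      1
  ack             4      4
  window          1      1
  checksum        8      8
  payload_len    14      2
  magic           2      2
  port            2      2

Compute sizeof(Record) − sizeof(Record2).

0..2  magic  (2B, 2-aligned)
2..8  -- padding (6B)
8..16  checksum  (8B, 8-aligned)
16..20  ack  (4B, 4-aligned)
20..21  length  (1B, 1-aligned)
21..22  -- padding (1B)
22..36  payload_len  (14B, 2-aligned)
36..38  port  (2B, 2-aligned)
38..39  window  (1B, 1-aligned)
39..40  -- tail padding (1B)
sizeof = 40, alignof = 8
— Record2 —
0..1  length  (1B, 1-aligned)
1..4  -- padding (3B)
4..8  ack  (4B, 4-aligned)
8..9  window  (1B, 1-aligned)
9..16  -- padding (7B)
16..24  checksum  (8B, 8-aligned)
24..38  payload_len  (14B, 2-aligned)
38..40  magic  (2B, 2-aligned)
40..42  port  (2B, 2-aligned)
42..48  -- tail padding (6B)
sizeof = 48, alignof = 8
40 − 48 = -8

-8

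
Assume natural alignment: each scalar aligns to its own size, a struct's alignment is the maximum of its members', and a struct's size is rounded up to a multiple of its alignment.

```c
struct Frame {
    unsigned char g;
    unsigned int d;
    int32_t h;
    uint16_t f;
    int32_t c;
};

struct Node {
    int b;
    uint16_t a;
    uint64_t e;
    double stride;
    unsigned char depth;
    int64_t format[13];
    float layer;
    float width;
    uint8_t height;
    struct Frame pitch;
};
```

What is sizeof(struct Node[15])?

2520

Frame: @0: g [1B, align 1] → 1; +3 pad (align 4); @4: d [4B, align 4] → 8; @8: h [4B, align 4] → 12; @12: f [2B, align 2] → 14; +2 pad (align 4); @16: c [4B, align 4] → 20; size 20, align 4
@0: b [4B, align 4] → 4
@4: a [2B, align 2] → 6
+2 pad (align 8)
@8: e [8B, align 8] → 16
@16: stride [8B, align 8] → 24
@24: depth [1B, align 1] → 25
+7 pad (align 8)
@32: format [104B, align 8] → 136
@136: layer [4B, align 4] → 140
@140: width [4B, align 4] → 144
@144: height [1B, align 1] → 145
+3 pad (align 4)
@148: pitch [20B, align 4] → 168
size 168, align 8
array of 15: 15 × 168 = 2520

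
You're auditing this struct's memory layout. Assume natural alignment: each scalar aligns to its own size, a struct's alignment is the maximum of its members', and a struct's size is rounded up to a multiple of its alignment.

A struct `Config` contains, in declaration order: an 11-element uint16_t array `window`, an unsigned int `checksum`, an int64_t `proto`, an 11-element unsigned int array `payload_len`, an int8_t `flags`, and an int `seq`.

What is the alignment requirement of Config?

member alignments: window=2, checksum=4, proto=8, payload_len=4, flags=1, seq=4
max = 8

8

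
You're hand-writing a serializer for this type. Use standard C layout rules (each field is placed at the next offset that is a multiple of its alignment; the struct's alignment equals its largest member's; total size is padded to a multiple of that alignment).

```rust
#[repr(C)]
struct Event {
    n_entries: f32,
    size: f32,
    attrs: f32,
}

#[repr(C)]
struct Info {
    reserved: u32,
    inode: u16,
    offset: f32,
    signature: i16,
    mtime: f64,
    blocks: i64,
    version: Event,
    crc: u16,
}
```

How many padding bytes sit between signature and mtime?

Event: @0: n_entries [4B, align 4] → 4; @4: size [4B, align 4] → 8; @8: attrs [4B, align 4] → 12; size 12, align 4
@0: reserved [4B, align 4] → 4
@4: inode [2B, align 2] → 6
+2 pad (align 4)
@8: offset [4B, align 4] → 12
@12: signature [2B, align 2] → 14
+2 pad (align 8)
@16: mtime [8B, align 8] → 24

2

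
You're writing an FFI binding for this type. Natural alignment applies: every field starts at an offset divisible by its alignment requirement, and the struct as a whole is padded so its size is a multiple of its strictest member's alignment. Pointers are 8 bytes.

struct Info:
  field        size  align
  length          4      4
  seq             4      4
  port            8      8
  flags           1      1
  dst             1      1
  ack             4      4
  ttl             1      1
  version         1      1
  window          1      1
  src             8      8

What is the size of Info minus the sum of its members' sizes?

7

@0: length [4B, align 4] → 4
@4: seq [4B, align 4] → 8
@8: port [8B, align 8] → 16
@16: flags [1B, align 1] → 17
@17: dst [1B, align 1] → 18
+2 pad (align 4)
@20: ack [4B, align 4] → 24
@24: ttl [1B, align 1] → 25
@25: version [1B, align 1] → 26
@26: window [1B, align 1] → 27
+5 pad (align 8)
@32: src [8B, align 8] → 40
size 40, align 8
data bytes 33, size 40 → padding 7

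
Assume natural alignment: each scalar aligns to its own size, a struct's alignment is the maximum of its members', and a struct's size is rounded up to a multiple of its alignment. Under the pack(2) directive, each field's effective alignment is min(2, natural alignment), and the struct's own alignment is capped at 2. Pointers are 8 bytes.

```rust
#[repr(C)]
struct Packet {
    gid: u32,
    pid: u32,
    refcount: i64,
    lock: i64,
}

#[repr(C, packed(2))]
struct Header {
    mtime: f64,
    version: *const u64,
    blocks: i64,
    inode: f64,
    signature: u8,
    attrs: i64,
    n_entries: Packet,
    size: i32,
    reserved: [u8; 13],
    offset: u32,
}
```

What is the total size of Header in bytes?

88

Packet: gid at 0 (size 4, align 4) → ends 4; pid at 4 (size 4, align 4) → ends 8; refcount at 8 (size 8, align 8) → ends 16; lock at 16 (size 8, align 8) → ends 24; total 24 bytes, alignment 8
mtime at 0 (size 8, align 2) → ends 8
version at 8 (size 8, align 2) → ends 16
blocks at 16 (size 8, align 2) → ends 24
inode at 24 (size 8, align 2) → ends 32
signature at 32 (size 1, align 1) → ends 33
pad 1 to align 2 for attrs
attrs at 34 (size 8, align 2) → ends 42
n_entries at 42 (size 24, align 2) → ends 66
size at 66 (size 4, align 2) → ends 70
reserved at 70 (size 13, align 1) → ends 83
pad 1 to align 2 for offset
offset at 84 (size 4, align 2) → ends 88
total 88 bytes, alignment 2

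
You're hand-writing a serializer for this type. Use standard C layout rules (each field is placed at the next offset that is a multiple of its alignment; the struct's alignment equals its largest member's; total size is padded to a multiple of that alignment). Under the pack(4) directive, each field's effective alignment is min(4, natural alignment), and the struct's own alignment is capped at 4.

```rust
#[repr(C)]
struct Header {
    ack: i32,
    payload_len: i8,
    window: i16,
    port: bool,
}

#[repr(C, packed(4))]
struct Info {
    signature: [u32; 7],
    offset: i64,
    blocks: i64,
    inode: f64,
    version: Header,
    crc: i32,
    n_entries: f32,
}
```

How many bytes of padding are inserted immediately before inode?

0

Header: 0..4  ack  (4B, 4-aligned); 4..5  payload_len  (1B, 1-aligned); 5..6  -- padding (1B); 6..8  window  (2B, 2-aligned); 8..9  port  (1B, 1-aligned); 9..12  -- tail padding (3B); sizeof = 12, alignof = 4
0..28  signature  (28B, 4-aligned)
28..36  offset  (8B, 4-aligned)
36..44  blocks  (8B, 4-aligned)
44..52  inode  (8B, 4-aligned)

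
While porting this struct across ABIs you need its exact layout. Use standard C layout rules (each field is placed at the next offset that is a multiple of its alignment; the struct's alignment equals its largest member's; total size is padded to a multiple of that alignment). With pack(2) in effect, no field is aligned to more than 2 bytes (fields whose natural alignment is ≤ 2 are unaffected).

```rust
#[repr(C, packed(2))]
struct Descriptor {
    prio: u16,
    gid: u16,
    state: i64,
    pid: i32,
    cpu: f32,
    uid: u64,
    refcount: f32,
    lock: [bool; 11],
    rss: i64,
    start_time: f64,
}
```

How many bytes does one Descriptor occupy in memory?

60 bytes

prio at 0 (size 2, align 2) → ends 2
gid at 2 (size 2, align 2) → ends 4
state at 4 (size 8, align 2) → ends 12
pid at 12 (size 4, align 2) → ends 16
cpu at 16 (size 4, align 2) → ends 20
uid at 20 (size 8, align 2) → ends 28
refcount at 28 (size 4, align 2) → ends 32
lock at 32 (size 11, align 1) → ends 43
pad 1 to align 2 for rss
rss at 44 (size 8, align 2) → ends 52
start_time at 52 (size 8, align 2) → ends 60
total 60 bytes, alignment 2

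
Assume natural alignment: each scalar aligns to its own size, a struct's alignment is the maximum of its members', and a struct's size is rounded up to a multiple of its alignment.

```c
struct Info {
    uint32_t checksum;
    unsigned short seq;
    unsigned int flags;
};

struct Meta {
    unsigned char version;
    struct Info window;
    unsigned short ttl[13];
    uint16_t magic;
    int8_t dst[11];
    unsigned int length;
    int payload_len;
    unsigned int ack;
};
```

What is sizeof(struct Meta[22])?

Info: checksum at 0 (size 4, align 4) → ends 4; seq at 4 (size 2, align 2) → ends 6; pad 2 to align 4 for flags; flags at 8 (size 4, align 4) → ends 12; total 12 bytes, alignment 4
version at 0 (size 1, align 1) → ends 1
pad 3 to align 4 for window
window at 4 (size 12, align 4) → ends 16
ttl at 16 (size 26, align 2) → ends 42
magic at 42 (size 2, align 2) → ends 44
dst at 44 (size 11, align 1) → ends 55
pad 1 to align 4 for length
length at 56 (size 4, align 4) → ends 60
payload_len at 60 (size 4, align 4) → ends 64
ack at 64 (size 4, align 4) → ends 68
total 68 bytes, alignment 4
array of 22: 22 × 68 = 1496

1496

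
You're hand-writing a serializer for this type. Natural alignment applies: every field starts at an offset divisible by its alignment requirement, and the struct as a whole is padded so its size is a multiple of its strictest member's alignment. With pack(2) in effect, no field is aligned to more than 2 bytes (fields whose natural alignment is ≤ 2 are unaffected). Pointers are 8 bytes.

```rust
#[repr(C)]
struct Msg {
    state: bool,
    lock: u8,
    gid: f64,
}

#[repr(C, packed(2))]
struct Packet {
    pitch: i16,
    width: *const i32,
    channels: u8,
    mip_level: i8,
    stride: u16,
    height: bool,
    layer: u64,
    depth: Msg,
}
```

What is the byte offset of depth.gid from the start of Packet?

Msg: @0: state [1B, align 1] → 1; @1: lock [1B, align 1] → 2; +6 pad (align 8); @8: gid [8B, align 8] → 16; size 16, align 8
@0: pitch [2B, align 2] → 2
@2: width [8B, align 2] → 10
@10: channels [1B, align 1] → 11
@11: mip_level [1B, align 1] → 12
@12: stride [2B, align 2] → 14
@14: height [1B, align 1] → 15
+1 pad (align 2)
@16: layer [8B, align 2] → 24
@24: depth [16B, align 2] → 40
within Msg: gid at 8
24 + 8 = 32

32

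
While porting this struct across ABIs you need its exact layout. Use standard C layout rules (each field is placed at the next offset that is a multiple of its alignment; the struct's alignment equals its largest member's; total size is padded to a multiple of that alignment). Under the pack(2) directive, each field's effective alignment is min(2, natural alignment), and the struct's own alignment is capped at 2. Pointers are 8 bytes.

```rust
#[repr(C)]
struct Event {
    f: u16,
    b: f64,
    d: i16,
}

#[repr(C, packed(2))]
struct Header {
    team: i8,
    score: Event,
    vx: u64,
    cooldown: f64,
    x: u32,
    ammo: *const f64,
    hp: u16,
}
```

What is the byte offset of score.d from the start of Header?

Event: @0: f [2B, align 2] → 2; +6 pad (align 8); @8: b [8B, align 8] → 16; @16: d [2B, align 2] → 18; +6 tail pad (align 8); size 24, align 8
@0: team [1B, align 1] → 1
+1 pad (align 2)
@2: score [24B, align 2] → 26
within Event: d at 16
2 + 16 = 18

18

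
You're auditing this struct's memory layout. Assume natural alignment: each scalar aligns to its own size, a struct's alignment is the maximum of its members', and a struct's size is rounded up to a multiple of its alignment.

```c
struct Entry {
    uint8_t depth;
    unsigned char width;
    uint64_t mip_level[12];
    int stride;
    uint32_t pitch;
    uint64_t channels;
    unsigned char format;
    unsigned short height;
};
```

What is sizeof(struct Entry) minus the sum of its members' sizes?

11

0..1  depth  (1B, 1-aligned)
1..2  width  (1B, 1-aligned)
2..8  -- padding (6B)
8..104  mip_level  (96B, 8-aligned)
104..108  stride  (4B, 4-aligned)
108..112  pitch  (4B, 4-aligned)
112..120  channels  (8B, 8-aligned)
120..121  format  (1B, 1-aligned)
121..122  -- padding (1B)
122..124  height  (2B, 2-aligned)
124..128  -- tail padding (4B)
sizeof = 128, alignof = 8
data bytes 117, size 128 → padding 11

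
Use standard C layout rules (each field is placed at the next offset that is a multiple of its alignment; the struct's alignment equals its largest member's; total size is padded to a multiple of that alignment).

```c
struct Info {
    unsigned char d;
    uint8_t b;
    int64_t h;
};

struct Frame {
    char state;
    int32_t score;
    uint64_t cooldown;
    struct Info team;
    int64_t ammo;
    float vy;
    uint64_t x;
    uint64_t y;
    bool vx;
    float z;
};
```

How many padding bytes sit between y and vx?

Info: d at 0 (size 1, align 1) → ends 1; b at 1 (size 1, align 1) → ends 2; pad 6 to align 8 for h; h at 8 (size 8, align 8) → ends 16; total 16 bytes, alignment 8
state at 0 (size 1, align 1) → ends 1
pad 3 to align 4 for score
score at 4 (size 4, align 4) → ends 8
cooldown at 8 (size 8, align 8) → ends 16
team at 16 (size 16, align 8) → ends 32
ammo at 32 (size 8, align 8) → ends 40
vy at 40 (size 4, align 4) → ends 44
pad 4 to align 8 for x
x at 48 (size 8, align 8) → ends 56
y at 56 (size 8, align 8) → ends 64
vx at 64 (size 1, align 1) → ends 65

0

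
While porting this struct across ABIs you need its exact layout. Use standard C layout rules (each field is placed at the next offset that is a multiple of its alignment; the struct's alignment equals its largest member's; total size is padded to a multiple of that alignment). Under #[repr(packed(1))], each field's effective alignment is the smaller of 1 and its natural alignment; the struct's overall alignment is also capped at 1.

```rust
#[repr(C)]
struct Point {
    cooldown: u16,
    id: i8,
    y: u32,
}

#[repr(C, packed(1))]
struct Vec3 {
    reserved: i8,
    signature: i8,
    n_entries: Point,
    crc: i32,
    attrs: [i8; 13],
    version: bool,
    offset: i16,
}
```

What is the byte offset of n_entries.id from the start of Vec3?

4

Point: @0: cooldown [2B, align 2] → 2; @2: id [1B, align 1] → 3; +1 pad (align 4); @4: y [4B, align 4] → 8; size 8, align 4
@0: reserved [1B, align 1] → 1
@1: signature [1B, align 1] → 2
@2: n_entries [8B, align 1] → 10
within Point: id at 2
2 + 2 = 4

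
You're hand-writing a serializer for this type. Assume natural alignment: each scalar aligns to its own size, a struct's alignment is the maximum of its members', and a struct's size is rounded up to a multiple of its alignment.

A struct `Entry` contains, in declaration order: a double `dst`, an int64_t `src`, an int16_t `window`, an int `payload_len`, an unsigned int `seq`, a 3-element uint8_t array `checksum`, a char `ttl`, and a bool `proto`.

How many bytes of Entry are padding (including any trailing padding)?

dst at 0 (size 8, align 8) → ends 8
src at 8 (size 8, align 8) → ends 16
window at 16 (size 2, align 2) → ends 18
pad 2 to align 4 for payload_len
payload_len at 20 (size 4, align 4) → ends 24
seq at 24 (size 4, align 4) → ends 28
checksum at 28 (size 3, align 1) → ends 31
ttl at 31 (size 1, align 1) → ends 32
proto at 32 (size 1, align 1) → ends 33
tail pad 7 to reach multiple of 8
total 40 bytes, alignment 8
data bytes 31, size 40 → padding 9

9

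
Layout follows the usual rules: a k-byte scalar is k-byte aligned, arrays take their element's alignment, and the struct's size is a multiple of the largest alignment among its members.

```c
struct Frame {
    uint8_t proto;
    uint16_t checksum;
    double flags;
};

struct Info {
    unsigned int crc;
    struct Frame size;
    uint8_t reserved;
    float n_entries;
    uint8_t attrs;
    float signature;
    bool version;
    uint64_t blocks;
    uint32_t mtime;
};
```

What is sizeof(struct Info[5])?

320

Frame: proto at 0 (size 1, align 1) → ends 1; pad 1 to align 2 for checksum; checksum at 2 (size 2, align 2) → ends 4; pad 4 to align 8 for flags; flags at 8 (size 8, align 8) → ends 16; total 16 bytes, alignment 8
crc at 0 (size 4, align 4) → ends 4
pad 4 to align 8 for size
size at 8 (size 16, align 8) → ends 24
reserved at 24 (size 1, align 1) → ends 25
pad 3 to align 4 for n_entries
n_entries at 28 (size 4, align 4) → ends 32
attrs at 32 (size 1, align 1) → ends 33
pad 3 to align 4 for signature
signature at 36 (size 4, align 4) → ends 40
version at 40 (size 1, align 1) → ends 41
pad 7 to align 8 for blocks
blocks at 48 (size 8, align 8) → ends 56
mtime at 56 (size 4, align 4) → ends 60
tail pad 4 to reach multiple of 8
total 64 bytes, alignment 8
array of 5: 5 × 64 = 320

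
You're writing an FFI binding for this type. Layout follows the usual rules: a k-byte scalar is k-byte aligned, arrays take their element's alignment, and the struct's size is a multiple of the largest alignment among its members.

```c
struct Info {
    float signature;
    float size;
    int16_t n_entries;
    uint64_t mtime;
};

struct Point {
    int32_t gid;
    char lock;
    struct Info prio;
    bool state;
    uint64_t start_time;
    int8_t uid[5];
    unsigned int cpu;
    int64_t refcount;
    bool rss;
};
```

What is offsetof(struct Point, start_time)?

Info: @0: signature [4B, align 4] → 4; @4: size [4B, align 4] → 8; @8: n_entries [2B, align 2] → 10; +6 pad (align 8); @16: mtime [8B, align 8] → 24; size 24, align 8
@0: gid [4B, align 4] → 4
@4: lock [1B, align 1] → 5
+3 pad (align 8)
@8: prio [24B, align 8] → 32
@32: state [1B, align 1] → 33
+7 pad (align 8)
@40: start_time [8B, align 8] → 48

40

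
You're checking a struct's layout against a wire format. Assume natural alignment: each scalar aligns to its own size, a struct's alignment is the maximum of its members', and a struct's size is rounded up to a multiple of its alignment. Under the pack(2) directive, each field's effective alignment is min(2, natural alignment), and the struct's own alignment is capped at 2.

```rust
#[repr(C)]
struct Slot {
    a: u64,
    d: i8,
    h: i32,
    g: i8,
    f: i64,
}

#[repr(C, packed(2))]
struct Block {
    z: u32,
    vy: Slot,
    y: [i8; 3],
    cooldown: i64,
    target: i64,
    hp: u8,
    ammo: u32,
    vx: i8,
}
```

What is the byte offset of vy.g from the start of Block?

20

Slot: 0..8  a  (8B, 8-aligned); 8..9  d  (1B, 1-aligned); 9..12  -- padding (3B); 12..16  h  (4B, 4-aligned); 16..17  g  (1B, 1-aligned); 17..24  -- padding (7B); 24..32  f  (8B, 8-aligned); sizeof = 32, alignof = 8
0..4  z  (4B, 2-aligned)
4..36  vy  (32B, 2-aligned)
within Slot: g at 16
4 + 16 = 20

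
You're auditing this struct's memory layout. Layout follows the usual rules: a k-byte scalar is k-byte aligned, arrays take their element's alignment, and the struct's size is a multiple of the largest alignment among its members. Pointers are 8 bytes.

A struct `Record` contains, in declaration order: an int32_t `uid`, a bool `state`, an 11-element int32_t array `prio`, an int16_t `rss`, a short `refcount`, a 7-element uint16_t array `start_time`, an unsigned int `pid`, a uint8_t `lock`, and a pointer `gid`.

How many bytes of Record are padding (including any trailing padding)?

8

0..4  uid  (4B, 4-aligned)
4..5  state  (1B, 1-aligned)
5..8  -- padding (3B)
8..52  prio  (44B, 4-aligned)
52..54  rss  (2B, 2-aligned)
54..56  refcount  (2B, 2-aligned)
56..70  start_time  (14B, 2-aligned)
70..72  -- padding (2B)
72..76  pid  (4B, 4-aligned)
76..77  lock  (1B, 1-aligned)
77..80  -- padding (3B)
80..88  gid  (8B, 8-aligned)
sizeof = 88, alignof = 8
data bytes 80, size 88 → padding 8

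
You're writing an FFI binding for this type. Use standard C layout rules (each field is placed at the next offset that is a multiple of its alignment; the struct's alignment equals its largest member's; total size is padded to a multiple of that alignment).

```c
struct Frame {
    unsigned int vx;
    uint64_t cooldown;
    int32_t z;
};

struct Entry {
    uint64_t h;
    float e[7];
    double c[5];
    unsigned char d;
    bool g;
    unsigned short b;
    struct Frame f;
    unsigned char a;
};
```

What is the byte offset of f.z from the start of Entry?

Frame: @0: vx [4B, align 4] → 4; +4 pad (align 8); @8: cooldown [8B, align 8] → 16; @16: z [4B, align 4] → 20; +4 tail pad (align 8); size 24, align 8
@0: h [8B, align 8] → 8
@8: e [28B, align 4] → 36
+4 pad (align 8)
@40: c [40B, align 8] → 80
@80: d [1B, align 1] → 81
@81: g [1B, align 1] → 82
@82: b [2B, align 2] → 84
+4 pad (align 8)
@88: f [24B, align 8] → 112
within Frame: z at 16
88 + 16 = 104

104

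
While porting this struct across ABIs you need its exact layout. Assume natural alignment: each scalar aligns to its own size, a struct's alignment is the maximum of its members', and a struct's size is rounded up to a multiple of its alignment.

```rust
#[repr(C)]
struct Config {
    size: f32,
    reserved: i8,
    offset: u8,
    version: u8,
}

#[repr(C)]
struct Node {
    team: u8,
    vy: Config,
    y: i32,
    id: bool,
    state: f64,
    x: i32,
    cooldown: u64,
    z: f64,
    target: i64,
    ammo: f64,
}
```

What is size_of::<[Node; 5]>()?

Config: 0..4  size  (4B, 4-aligned); 4..5  reserved  (1B, 1-aligned); 5..6  offset  (1B, 1-aligned); 6..7  version  (1B, 1-aligned); 7..8  -- tail padding (1B); sizeof = 8, alignof = 4
0..1  team  (1B, 1-aligned)
1..4  -- padding (3B)
4..12  vy  (8B, 4-aligned)
12..16  y  (4B, 4-aligned)
16..17  id  (1B, 1-aligned)
17..24  -- padding (7B)
24..32  state  (8B, 8-aligned)
32..36  x  (4B, 4-aligned)
36..40  -- padding (4B)
40..48  cooldown  (8B, 8-aligned)
48..56  z  (8B, 8-aligned)
56..64  target  (8B, 8-aligned)
64..72  ammo  (8B, 8-aligned)
sizeof = 72, alignof = 8
array of 5: 5 × 72 = 360

360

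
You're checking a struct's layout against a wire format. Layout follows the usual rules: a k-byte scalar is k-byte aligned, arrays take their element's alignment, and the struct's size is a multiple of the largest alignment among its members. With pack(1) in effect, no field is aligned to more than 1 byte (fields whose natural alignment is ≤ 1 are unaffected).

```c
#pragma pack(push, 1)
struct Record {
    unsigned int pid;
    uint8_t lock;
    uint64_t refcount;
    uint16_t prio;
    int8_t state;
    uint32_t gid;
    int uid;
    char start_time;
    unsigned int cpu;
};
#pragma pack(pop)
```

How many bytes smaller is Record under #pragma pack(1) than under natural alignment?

natural layout:
  0..4  pid  (4B, 4-aligned)
  4..5  lock  (1B, 1-aligned)
  5..8  -- padding (3B)
  8..16  refcount  (8B, 8-aligned)
  16..18  prio  (2B, 2-aligned)
  18..19  state  (1B, 1-aligned)
  19..20  -- padding (1B)
  20..24  gid  (4B, 4-aligned)
  24..28  uid  (4B, 4-aligned)
  28..29  start_time  (1B, 1-aligned)
  29..32  -- padding (3B)
  32..36  cpu  (4B, 4-aligned)
  36..40  -- tail padding (4B)
  sizeof = 40, alignof = 8
packed(1) layout:
  0..4  pid  (4B, 1-aligned)
  4..5  lock  (1B, 1-aligned)
  5..13  refcount  (8B, 1-aligned)
  13..15  prio  (2B, 1-aligned)
  15..16  state  (1B, 1-aligned)
  16..20  gid  (4B, 1-aligned)
  20..24  uid  (4B, 1-aligned)
  24..25  start_time  (1B, 1-aligned)
  25..29  cpu  (4B, 1-aligned)
  sizeof = 29, alignof = 1
40 − 29 = 11

11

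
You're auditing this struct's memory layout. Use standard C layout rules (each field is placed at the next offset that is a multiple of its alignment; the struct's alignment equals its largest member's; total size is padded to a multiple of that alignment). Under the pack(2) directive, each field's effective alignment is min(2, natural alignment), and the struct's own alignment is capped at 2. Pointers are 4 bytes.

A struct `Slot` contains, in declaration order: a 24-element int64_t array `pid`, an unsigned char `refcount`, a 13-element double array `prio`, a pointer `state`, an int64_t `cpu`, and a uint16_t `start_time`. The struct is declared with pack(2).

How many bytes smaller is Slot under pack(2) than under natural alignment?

natural layout:
  @0: pid [192B, align 8] → 192
  @192: refcount [1B, align 1] → 193
  +7 pad (align 8)
  @200: prio [104B, align 8] → 304
  @304: state [4B, align 4] → 308
  +4 pad (align 8)
  @312: cpu [8B, align 8] → 320
  @320: start_time [2B, align 2] → 322
  +6 tail pad (align 8)
  size 328, align 8
packed(2) layout:
  @0: pid [192B, align 2] → 192
  @192: refcount [1B, align 1] → 193
  +1 pad (align 2)
  @194: prio [104B, align 2] → 298
  @298: state [4B, align 2] → 302
  @302: cpu [8B, align 2] → 310
  @310: start_time [2B, align 2] → 312
  size 312, align 2
328 − 312 = 16

16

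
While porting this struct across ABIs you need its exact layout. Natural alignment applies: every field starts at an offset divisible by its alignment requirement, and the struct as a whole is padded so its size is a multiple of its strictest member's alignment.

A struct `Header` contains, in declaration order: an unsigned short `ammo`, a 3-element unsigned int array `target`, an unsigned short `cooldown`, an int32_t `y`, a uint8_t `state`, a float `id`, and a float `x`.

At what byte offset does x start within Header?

0..2  ammo  (2B, 2-aligned)
2..4  -- padding (2B)
4..16  target  (12B, 4-aligned)
16..18  cooldown  (2B, 2-aligned)
18..20  -- padding (2B)
20..24  y  (4B, 4-aligned)
24..25  state  (1B, 1-aligned)
25..28  -- padding (3B)
28..32  id  (4B, 4-aligned)
32..36  x  (4B, 4-aligned)

32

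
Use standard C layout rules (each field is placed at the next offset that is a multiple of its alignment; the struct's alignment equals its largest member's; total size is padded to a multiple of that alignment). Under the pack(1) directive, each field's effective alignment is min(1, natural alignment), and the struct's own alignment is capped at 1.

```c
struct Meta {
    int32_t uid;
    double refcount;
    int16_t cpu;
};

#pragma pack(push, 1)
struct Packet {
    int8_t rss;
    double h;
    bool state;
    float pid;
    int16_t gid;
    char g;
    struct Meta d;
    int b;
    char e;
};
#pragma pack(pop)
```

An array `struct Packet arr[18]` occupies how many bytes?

828

Meta: 0..4  uid  (4B, 4-aligned); 4..8  -- padding (4B); 8..16  refcount  (8B, 8-aligned); 16..18  cpu  (2B, 2-aligned); 18..24  -- tail padding (6B); sizeof = 24, alignof = 8
0..1  rss  (1B, 1-aligned)
1..9  h  (8B, 1-aligned)
9..10  state  (1B, 1-aligned)
10..14  pid  (4B, 1-aligned)
14..16  gid  (2B, 1-aligned)
16..17  g  (1B, 1-aligned)
17..41  d  (24B, 1-aligned)
41..45  b  (4B, 1-aligned)
45..46  e  (1B, 1-aligned)
sizeof = 46, alignof = 1
array of 18: 18 × 46 = 828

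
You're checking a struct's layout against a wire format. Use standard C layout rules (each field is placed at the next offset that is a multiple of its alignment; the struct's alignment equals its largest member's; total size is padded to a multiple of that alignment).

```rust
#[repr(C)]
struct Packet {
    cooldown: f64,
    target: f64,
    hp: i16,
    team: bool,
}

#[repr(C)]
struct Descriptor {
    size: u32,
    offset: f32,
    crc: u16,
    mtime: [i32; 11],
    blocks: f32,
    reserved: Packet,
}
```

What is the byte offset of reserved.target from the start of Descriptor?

Packet: 0..8  cooldown  (8B, 8-aligned); 8..16  target  (8B, 8-aligned); 16..18  hp  (2B, 2-aligned); 18..19  team  (1B, 1-aligned); 19..24  -- tail padding (5B); sizeof = 24, alignof = 8
0..4  size  (4B, 4-aligned)
4..8  offset  (4B, 4-aligned)
8..10  crc  (2B, 2-aligned)
10..12  -- padding (2B)
12..56  mtime  (44B, 4-aligned)
56..60  blocks  (4B, 4-aligned)
60..64  -- padding (4B)
64..88  reserved  (24B, 8-aligned)
within Packet: target at 8
64 + 8 = 72

72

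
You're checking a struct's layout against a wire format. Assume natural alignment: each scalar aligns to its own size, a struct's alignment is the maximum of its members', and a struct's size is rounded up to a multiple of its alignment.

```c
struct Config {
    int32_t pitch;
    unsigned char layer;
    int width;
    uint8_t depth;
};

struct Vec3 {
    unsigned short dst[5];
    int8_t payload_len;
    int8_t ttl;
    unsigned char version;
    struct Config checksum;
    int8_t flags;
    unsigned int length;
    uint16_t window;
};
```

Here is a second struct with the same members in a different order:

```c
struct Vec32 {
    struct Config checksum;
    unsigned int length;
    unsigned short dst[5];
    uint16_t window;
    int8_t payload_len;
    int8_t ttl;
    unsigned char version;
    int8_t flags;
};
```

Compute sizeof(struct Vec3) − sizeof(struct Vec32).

Config: pitch at 0 (size 4, align 4) → ends 4; layer at 4 (size 1, align 1) → ends 5; pad 3 to align 4 for width; width at 8 (size 4, align 4) → ends 12; depth at 12 (size 1, align 1) → ends 13; tail pad 3 to reach multiple of 4; total 16 bytes, alignment 4
dst at 0 (size 10, align 2) → ends 10
payload_len at 10 (size 1, align 1) → ends 11
ttl at 11 (size 1, align 1) → ends 12
version at 12 (size 1, align 1) → ends 13
pad 3 to align 4 for checksum
checksum at 16 (size 16, align 4) → ends 32
flags at 32 (size 1, align 1) → ends 33
pad 3 to align 4 for length
length at 36 (size 4, align 4) → ends 40
window at 40 (size 2, align 2) → ends 42
tail pad 2 to reach multiple of 4
total 44 bytes, alignment 4
— Vec32 —
checksum at 0 (size 16, align 4) → ends 16
length at 16 (size 4, align 4) → ends 20
dst at 20 (size 10, align 2) → ends 30
window at 30 (size 2, align 2) → ends 32
payload_len at 32 (size 1, align 1) → ends 33
ttl at 33 (size 1, align 1) → ends 34
version at 34 (size 1, align 1) → ends 35
flags at 35 (size 1, align 1) → ends 36
total 36 bytes, alignment 4
44 − 36 = 8

8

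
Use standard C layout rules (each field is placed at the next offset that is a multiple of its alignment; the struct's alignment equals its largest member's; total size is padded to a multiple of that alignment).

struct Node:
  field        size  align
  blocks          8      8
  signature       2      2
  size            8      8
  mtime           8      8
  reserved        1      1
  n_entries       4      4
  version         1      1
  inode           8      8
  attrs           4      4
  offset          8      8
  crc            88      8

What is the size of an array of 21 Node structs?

0..8  blocks  (8B, 8-aligned)
8..10  signature  (2B, 2-aligned)
10..16  -- padding (6B)
16..24  size  (8B, 8-aligned)
24..32  mtime  (8B, 8-aligned)
32..33  reserved  (1B, 1-aligned)
33..36  -- padding (3B)
36..40  n_entries  (4B, 4-aligned)
40..41  version  (1B, 1-aligned)
41..48  -- padding (7B)
48..56  inode  (8B, 8-aligned)
56..60  attrs  (4B, 4-aligned)
60..64  -- padding (4B)
64..72  offset  (8B, 8-aligned)
72..160  crc  (88B, 8-aligned)
sizeof = 160, alignof = 8
array of 21: 21 × 160 = 3360

3360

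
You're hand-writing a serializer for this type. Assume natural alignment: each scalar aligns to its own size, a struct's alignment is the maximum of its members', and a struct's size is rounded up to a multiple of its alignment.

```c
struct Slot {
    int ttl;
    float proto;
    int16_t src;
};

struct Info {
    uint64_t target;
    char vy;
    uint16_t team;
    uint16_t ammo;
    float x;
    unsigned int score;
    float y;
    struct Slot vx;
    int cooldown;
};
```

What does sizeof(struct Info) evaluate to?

48 bytes

Slot: 0..4  ttl  (4B, 4-aligned); 4..8  proto  (4B, 4-aligned); 8..10  src  (2B, 2-aligned); 10..12  -- tail padding (2B); sizeof = 12, alignof = 4
0..8  target  (8B, 8-aligned)
8..9  vy  (1B, 1-aligned)
9..10  -- padding (1B)
10..12  team  (2B, 2-aligned)
12..14  ammo  (2B, 2-aligned)
14..16  -- padding (2B)
16..20  x  (4B, 4-aligned)
20..24  score  (4B, 4-aligned)
24..28  y  (4B, 4-aligned)
28..40  vx  (12B, 4-aligned)
40..44  cooldown  (4B, 4-aligned)
44..48  -- tail padding (4B)
sizeof = 48, alignof = 8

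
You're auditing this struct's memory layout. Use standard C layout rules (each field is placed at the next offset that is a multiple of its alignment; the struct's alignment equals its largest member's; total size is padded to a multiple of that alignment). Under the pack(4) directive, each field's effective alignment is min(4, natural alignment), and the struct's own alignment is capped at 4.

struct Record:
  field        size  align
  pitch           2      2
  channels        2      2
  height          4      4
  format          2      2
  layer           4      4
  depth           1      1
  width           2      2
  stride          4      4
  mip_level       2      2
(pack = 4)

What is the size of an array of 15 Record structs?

420

@0: pitch [2B, align 2] → 2
@2: channels [2B, align 2] → 4
@4: height [4B, align 4] → 8
@8: format [2B, align 2] → 10
+2 pad (align 4)
@12: layer [4B, align 4] → 16
@16: depth [1B, align 1] → 17
+1 pad (align 2)
@18: width [2B, align 2] → 20
@20: stride [4B, align 4] → 24
@24: mip_level [2B, align 2] → 26
+2 tail pad (align 4)
size 28, align 4
array of 15: 15 × 28 = 420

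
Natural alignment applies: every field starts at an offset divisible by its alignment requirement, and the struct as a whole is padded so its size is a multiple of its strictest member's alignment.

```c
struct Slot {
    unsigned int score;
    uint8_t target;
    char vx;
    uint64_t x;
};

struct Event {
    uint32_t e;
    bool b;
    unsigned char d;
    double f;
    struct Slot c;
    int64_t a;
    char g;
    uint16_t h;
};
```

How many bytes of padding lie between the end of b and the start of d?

0

Slot: 0..4  score  (4B, 4-aligned); 4..5  target  (1B, 1-aligned); 5..6  vx  (1B, 1-aligned); 6..8  -- padding (2B); 8..16  x  (8B, 8-aligned); sizeof = 16, alignof = 8
0..4  e  (4B, 4-aligned)
4..5  b  (1B, 1-aligned)
5..6  d  (1B, 1-aligned)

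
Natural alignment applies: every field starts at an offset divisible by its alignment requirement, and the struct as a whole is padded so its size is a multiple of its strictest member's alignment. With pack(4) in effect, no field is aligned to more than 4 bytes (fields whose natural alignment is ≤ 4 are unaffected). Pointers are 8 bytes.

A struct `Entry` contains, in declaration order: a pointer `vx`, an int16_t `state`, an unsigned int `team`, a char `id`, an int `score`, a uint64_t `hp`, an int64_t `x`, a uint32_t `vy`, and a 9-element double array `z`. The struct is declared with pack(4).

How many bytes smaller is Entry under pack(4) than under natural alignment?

natural layout:
  @0: vx [8B, align 8] → 8
  @8: state [2B, align 2] → 10
  +2 pad (align 4)
  @12: team [4B, align 4] → 16
  @16: id [1B, align 1] → 17
  +3 pad (align 4)
  @20: score [4B, align 4] → 24
  @24: hp [8B, align 8] → 32
  @32: x [8B, align 8] → 40
  @40: vy [4B, align 4] → 44
  +4 pad (align 8)
  @48: z [72B, align 8] → 120
  size 120, align 8
packed(4) layout:
  @0: vx [8B, align 4] → 8
  @8: state [2B, align 2] → 10
  +2 pad (align 4)
  @12: team [4B, align 4] → 16
  @16: id [1B, align 1] → 17
  +3 pad (align 4)
  @20: score [4B, align 4] → 24
  @24: hp [8B, align 4] → 32
  @32: x [8B, align 4] → 40
  @40: vy [4B, align 4] → 44
  @44: z [72B, align 4] → 116
  size 116, align 4
120 − 116 = 4

4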